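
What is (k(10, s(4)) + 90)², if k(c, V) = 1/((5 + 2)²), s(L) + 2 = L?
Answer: 19456921/2401 ≈ 8103.7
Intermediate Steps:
s(L) = -2 + L
k(c, V) = 1/49 (k(c, V) = 1/(7²) = 1/49)
(k(10, s(4)) + 90)² = (1/49 + 90)² = (4411/49)² = 19456921/2401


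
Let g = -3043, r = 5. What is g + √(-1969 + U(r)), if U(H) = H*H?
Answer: -3043 + 18*I*√6 ≈ -3043.0 + 44.091*I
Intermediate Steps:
U(H) = H²
g + √(-1969 + U(r)) = -3043 + √(-1969 + 5²) = -3043 + √(-1969 + 25) = -3043 + √(-1944) = -3043 + 18*I*√6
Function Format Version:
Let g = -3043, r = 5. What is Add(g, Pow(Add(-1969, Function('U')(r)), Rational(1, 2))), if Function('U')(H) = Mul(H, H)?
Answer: Add(-3043, Mul(18, I, Pow(6, Rational(1, 2)))) ≈ Add(-3043.0, Mul(44.091, I))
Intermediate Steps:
Function('U')(H) = Pow(H, 2)
Add(g, Pow(Add(-1969, Function('U')(r)), Rational(1, 2))) = Add(-3043, Pow(Add(-1969, Pow(5, 2)), Rational(1, 2))) = Add(-3043, Pow(Add(-1969, 25), Rational(1, 2))) = Add(-3043, Pow(-1944, Rational(1, 2))) = Add(-3043, Mul(18, I, Pow(6, Rational(1, 2))))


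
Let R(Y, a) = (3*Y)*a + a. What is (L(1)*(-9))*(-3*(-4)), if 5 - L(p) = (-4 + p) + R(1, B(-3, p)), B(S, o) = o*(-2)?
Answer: -1728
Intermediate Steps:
B(S, o) = -2*o
R(Y, a) = a + 3*Y*a (R(Y, a) = 3*Y*a + a = a + 3*Y*a)
L(p) = 9 + 7*p (L(p) = 5 - ((-4 + p) + (-2*p)*(1 + 3*1)) = 5 - ((-4 + p) + (-2*p)*(1 + 3)) = 5 - ((-4 + p) - 2*p*4) = 5 - ((-4 + p) - 8*p) = 5 - (-4 - 7*p) = 5 + (4 + 7*p) = 9 + 7*p)
(L(1)*(-9))*(-3*(-4)) = ((9 + 7*1)*(-9))*(-3*(-4)) = ((9 + 7)*(-9))*12 = (16*(-9))*12 = -144*12 = -1728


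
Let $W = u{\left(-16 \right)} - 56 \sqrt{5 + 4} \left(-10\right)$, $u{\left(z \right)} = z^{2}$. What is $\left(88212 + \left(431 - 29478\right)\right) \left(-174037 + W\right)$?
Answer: $-10182355665$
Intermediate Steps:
$W = 1936$ ($W = \left(-16\right)^{2} - 56 \sqrt{5 + 4} \left(-10\right) = 256 - 56 \sqrt{9} \left(-10\right) = 256 - 56 \cdot 3 \left(-10\right) = 256 - -1680 = 256 + 1680 = 1936$)
$\left(88212 + \left(431 - 29478\right)\right) \left(-174037 + W\right) = \left(88212 + \left(431 - 29478\right)\right) \left(-174037 + 1936\right) = \left(88212 - 29047\right) \left(-172101\right) = 59165 \left(-172101\right) = -10182355665$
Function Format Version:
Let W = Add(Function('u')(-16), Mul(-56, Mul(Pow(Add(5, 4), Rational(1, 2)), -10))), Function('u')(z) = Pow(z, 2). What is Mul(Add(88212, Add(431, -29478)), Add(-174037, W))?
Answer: -10182355665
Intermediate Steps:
W = 1936 (W = Add(Pow(-16, 2), Mul(-56, Mul(Pow(Add(5, 4), Rational(1, 2)), -10))) = Add(256, Mul(-56, Mul(Pow(9, Rational(1, 2)), -10))) = Add(256, Mul(-56, Mul(3, -10))) = Add(256, Mul(-56, -30)) = Add(256, 1680) = 1936)
Mul(Add(88212, Add(431, -29478)), Add(-174037, W)) = Mul(Add(88212, Add(431, -29478)), Add(-174037, 1936)) = Mul(Add(88212, -29047), -172101) = Mul(59165, -172101) = -10182355665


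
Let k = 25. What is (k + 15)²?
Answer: 1600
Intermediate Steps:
(k + 15)² = (25 + 15)² = 40² = 1600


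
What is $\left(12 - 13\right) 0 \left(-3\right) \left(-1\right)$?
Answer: $0$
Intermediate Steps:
$\left(12 - 13\right) 0 \left(-3\right) \left(-1\right) = - 0 \left(-1\right) = \left(-1\right) 0 = 0$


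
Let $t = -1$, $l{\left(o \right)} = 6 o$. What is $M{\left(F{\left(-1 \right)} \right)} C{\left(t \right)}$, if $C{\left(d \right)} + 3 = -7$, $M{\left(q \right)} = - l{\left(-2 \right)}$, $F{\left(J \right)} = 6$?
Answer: $-120$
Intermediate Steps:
$M{\left(q \right)} = 12$ ($M{\left(q \right)} = - 6 \left(-2\right) = \left(-1\right) \left(-12\right) = 12$)
$C{\left(d \right)} = -10$ ($C{\left(d \right)} = -3 - 7 = -10$)
$M{\left(F{\left(-1 \right)} \right)} C{\left(t \right)} = 12 \left(-10\right) = -120$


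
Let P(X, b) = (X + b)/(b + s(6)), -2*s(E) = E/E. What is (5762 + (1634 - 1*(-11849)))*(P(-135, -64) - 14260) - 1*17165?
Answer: -11798834025/43 ≈ -2.7439e+8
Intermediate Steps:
s(E) = -½ (s(E) = -E/(2*E) = -½*1 = -½)
P(X, b) = (X + b)/(-½ + b) (P(X, b) = (X + b)/(b - ½) = (X + b)/(-½ + b))
(5762 + (1634 - 1*(-11849)))*(P(-135, -64) - 14260) - 1*17165 = (5762 + (1634 - 1*(-11849)))*(2*(-135 - 64)/(-1 + 2*(-64)) - 14260) - 1*17165 = (5762 + (1634 + 11849))*(2*(-199)/(-1 - 128) - 14260) - 17165 = (5762 + 13483)*(2*(-199)/(-129) - 14260) - 17165 = 19245*(2*(-1/129)*(-199) - 14260) - 17165 = 19245*(398/129 - 14260) - 17165 = 19245*(-1839142/129) - 17165 = -11798095930/43 - 17165 = -11798834025/43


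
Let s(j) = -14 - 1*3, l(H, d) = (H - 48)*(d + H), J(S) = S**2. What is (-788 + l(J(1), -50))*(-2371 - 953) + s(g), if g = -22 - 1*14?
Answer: -5035877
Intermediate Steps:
l(H, d) = (-48 + H)*(H + d)
g = -36 (g = -22 - 14 = -36)
s(j) = -17 (s(j) = -14 - 3 = -17)
(-788 + l(J(1), -50))*(-2371 - 953) + s(g) = (-788 + ((1**2)**2 - 48*1**2 - 48*(-50) + 1**2*(-50)))*(-2371 - 953) - 17 = (-788 + (1**2 - 48*1 + 2400 + 1*(-50)))*(-3324) - 17 = (-788 + (1 - 48 + 2400 - 50))*(-3324) - 17 = (-788 + 2303)*(-3324) - 17 = 1515*(-3324) - 17 = -5035860 - 17 = -5035877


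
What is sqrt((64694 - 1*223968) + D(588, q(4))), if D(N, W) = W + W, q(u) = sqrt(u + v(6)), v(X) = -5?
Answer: sqrt(-159274 + 2*I) ≈ 0.003 + 399.09*I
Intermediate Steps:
q(u) = sqrt(-5 + u) (q(u) = sqrt(u - 5) = sqrt(-5 + u))
D(N, W) = 2*W
sqrt((64694 - 1*223968) + D(588, q(4))) = sqrt((64694 - 1*223968) + 2*sqrt(-5 + 4)) = sqrt((64694 - 223968) + 2*sqrt(-1)) = sqrt(-159274 + 2*I)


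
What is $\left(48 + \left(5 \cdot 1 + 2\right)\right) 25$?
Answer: $1375$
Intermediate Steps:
$\left(48 + \left(5 \cdot 1 + 2\right)\right) 25 = \left(48 + \left(5 + 2\right)\right) 25 = \left(48 + 7\right) 25 = 55 \cdot 25 = 1375$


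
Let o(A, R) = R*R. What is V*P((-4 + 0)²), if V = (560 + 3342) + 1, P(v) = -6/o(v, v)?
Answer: -11709/128 ≈ -91.477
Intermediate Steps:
o(A, R) = R²
P(v) = -6/v²
V = 3903 (V = 3902 + 1 = 3903)
V*P((-4 + 0)²) = 3903*(-6/(-4 + 0)⁴) = 3903*(-6/((-4)²)²) = 3903*(-6/16²) = 3903*(-6*1/256) = 3903*(-3/128) = -11709/128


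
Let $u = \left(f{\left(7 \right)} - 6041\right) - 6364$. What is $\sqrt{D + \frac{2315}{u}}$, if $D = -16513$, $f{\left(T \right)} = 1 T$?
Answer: $\frac{i \sqrt{2538248602622}}{12398} \approx 128.5 i$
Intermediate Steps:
$f{\left(T \right)} = T$
$u = -12398$ ($u = \left(7 - 6041\right) - 6364 = -6034 - 6364 = -12398$)
$\sqrt{D + \frac{2315}{u}} = \sqrt{-16513 + \frac{2315}{-12398}} = \sqrt{-16513 + 2315 \left(- \frac{1}{12398}\right)} = \sqrt{-16513 - \frac{2315}{12398}} = \sqrt{- \frac{204730489}{12398}} = \frac{i \sqrt{2538248602622}}{12398}$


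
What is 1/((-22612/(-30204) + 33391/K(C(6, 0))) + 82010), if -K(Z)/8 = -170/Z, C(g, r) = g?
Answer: 5134680/421855357163 ≈ 1.2172e-5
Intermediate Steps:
K(Z) = 1360/Z (K(Z) = -(-1360)/Z = 1360/Z)
1/((-22612/(-30204) + 33391/K(C(6, 0))) + 82010) = 1/((-22612/(-30204) + 33391/((1360/6))) + 82010) = 1/((-22612*(-1/30204) + 33391/((1360*(1/6)))) + 82010) = 1/((5653/7551 + 33391/(680/3)) + 82010) = 1/((5653/7551 + 33391*(3/680)) + 82010) = 1/((5653/7551 + 100173/680) + 82010) = 1/(760250363/5134680 + 82010) = 1/(421855357163/5134680) = 5134680/421855357163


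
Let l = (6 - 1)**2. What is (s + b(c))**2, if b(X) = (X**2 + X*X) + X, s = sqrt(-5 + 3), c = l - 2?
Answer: (1081 + I*sqrt(2))**2 ≈ 1.1686e+6 + 3058.0*I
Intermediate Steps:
l = 25 (l = 5**2 = 25)
c = 23 (c = 25 - 2 = 23)
s = I*sqrt(2) (s = sqrt(-2) = I*sqrt(2) ≈ 1.4142*I)
b(X) = X + 2*X**2 (b(X) = (X**2 + X**2) + X = 2*X**2 + X = X + 2*X**2)
(s + b(c))**2 = (I*sqrt(2) + 23*(1 + 2*23))**2 = (I*sqrt(2) + 23*(1 + 46))**2 = (I*sqrt(2) + 23*47)**2 = (I*sqrt(2) + 1081)**2 = (1081 + I*sqrt(2))**2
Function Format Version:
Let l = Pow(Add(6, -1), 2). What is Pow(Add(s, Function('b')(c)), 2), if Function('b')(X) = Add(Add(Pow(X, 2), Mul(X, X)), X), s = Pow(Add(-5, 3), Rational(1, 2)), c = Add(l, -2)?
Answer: Pow(Add(1081, Mul(I, Pow(2, Rational(1, 2)))), 2) ≈ Add(1.1686e+6, Mul(3058., I))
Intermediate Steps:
l = 25 (l = Pow(5, 2) = 25)
c = 23 (c = Add(25, -2) = 23)
s = Mul(I, Pow(2, Rational(1, 2))) (s = Pow(-2, Rational(1, 2)) = Mul(I, Pow(2, Rational(1, 2))) ≈ Mul(1.4142, I))
Function('b')(X) = Add(X, Mul(2, Pow(X, 2))) (Function('b')(X) = Add(Add(Pow(X, 2), Pow(X, 2)), X) = Add(Mul(2, Pow(X, 2)), X) = Add(X, Mul(2, Pow(X, 2))))
Pow(Add(s, Function('b')(c)), 2) = Pow(Add(Mul(I, Pow(2, Rational(1, 2))), Mul(23, Add(1, Mul(2, 23)))), 2) = Pow(Add(Mul(I, Pow(2, Rational(1, 2))), Mul(23, Add(1, 46))), 2) = Pow(Add(Mul(I, Pow(2, Rational(1, 2))), Mul(23, 47)), 2) = Pow(Add(Mul(I, Pow(2, Rational(1, 2))), 1081), 2) = Pow(Add(1081, Mul(I, Pow(2, Rational(1, 2)))), 2)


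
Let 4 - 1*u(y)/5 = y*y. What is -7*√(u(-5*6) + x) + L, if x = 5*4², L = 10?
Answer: 10 - 140*I*√11 ≈ 10.0 - 464.33*I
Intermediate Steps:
x = 80 (x = 5*16 = 80)
u(y) = 20 - 5*y² (u(y) = 20 - 5*y*y = 20 - 5*y²)
-7*√(u(-5*6) + x) + L = -7*√((20 - 5*(-5*6)²) + 80) + 10 = -7*√((20 - 5*(-30)²) + 80) + 10 = -7*√((20 - 5*900) + 80) + 10 = -7*√((20 - 4500) + 80) + 10 = -7*√(-4480 + 80) + 10 = -140*I*√11 + 10 = 10 - 140*I*√11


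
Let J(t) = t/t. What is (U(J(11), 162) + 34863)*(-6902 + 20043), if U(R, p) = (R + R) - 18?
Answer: 457924427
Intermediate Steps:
J(t) = 1
U(R, p) = -18 + 2*R (U(R, p) = 2*R - 18 = -18 + 2*R)
(U(J(11), 162) + 34863)*(-6902 + 20043) = ((-18 + 2*1) + 34863)*(-6902 + 20043) = ((-18 + 2) + 34863)*13141 = (-16 + 34863)*13141 = 34847*13141 = 457924427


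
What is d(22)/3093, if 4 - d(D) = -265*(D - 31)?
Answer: -2381/3093 ≈ -0.76980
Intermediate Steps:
d(D) = -8211 + 265*D (d(D) = 4 - (-265)*(D - 31) = 4 - (-265)*(-31 + D) = 4 - (8215 - 265*D) = 4 + (-8215 + 265*D) = -8211 + 265*D)
d(22)/3093 = (-8211 + 265*22)/3093 = (-8211 + 5830)*(1/3093) = -2381*1/3093 = -2381/3093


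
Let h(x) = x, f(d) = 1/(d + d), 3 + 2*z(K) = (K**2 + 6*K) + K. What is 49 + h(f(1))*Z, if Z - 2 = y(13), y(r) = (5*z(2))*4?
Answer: 125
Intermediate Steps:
z(K) = -3/2 + K**2/2 + 7*K/2 (z(K) = -3/2 + ((K**2 + 6*K) + K)/2 = -3/2 + (K**2 + 7*K)/2 = -3/2 + (K**2/2 + 7*K/2) = -3/2 + K**2/2 + 7*K/2)
f(d) = 1/(2*d)
y(r) = 150 (y(r) = (5*(-3/2 + (1/2)*2**2 + (7/2)*2))*4 = (5*(-3/2 + (1/2)*4 + 7))*4 = (5*(-3/2 + 2 + 7))*4 = (5*(15/2))*4 = (75/2)*4 = 150)
Z = 152 (Z = 2 + 150 = 152)
49 + h(f(1))*Z = 49 + ((1/2)/1)*152 = 49 + ((1/2)*1)*152 = 49 + (1/2)*152 = 49 + 76 = 125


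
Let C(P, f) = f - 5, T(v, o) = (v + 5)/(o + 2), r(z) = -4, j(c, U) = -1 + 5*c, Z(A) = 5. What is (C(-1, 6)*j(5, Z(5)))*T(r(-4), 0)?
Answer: 12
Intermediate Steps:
T(v, o) = (5 + v)/(2 + o)
C(P, f) = -5 + f
(C(-1, 6)*j(5, Z(5)))*T(r(-4), 0) = ((-5 + 6)*(-1 + 5*5))*((5 - 4)/(2 + 0)) = (1*(-1 + 25))*(1/2) = (1*24)*((½)*1) = 24*(½) = 12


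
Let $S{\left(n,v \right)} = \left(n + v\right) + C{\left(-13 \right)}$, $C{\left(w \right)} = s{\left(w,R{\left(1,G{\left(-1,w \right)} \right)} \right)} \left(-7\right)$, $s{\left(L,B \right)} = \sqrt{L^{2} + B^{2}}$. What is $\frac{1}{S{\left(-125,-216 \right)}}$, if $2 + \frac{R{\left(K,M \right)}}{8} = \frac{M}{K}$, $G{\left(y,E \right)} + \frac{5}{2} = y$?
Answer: $- \frac{341}{13136} + \frac{7 \sqrt{2105}}{13136} \approx -0.0015102$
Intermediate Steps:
$G{\left(y,E \right)} = - \frac{5}{2} + y$
$R{\left(K,M \right)} = -16 + \frac{8 M}{K}$ ($R{\left(K,M \right)} = -16 + 8 \frac{M}{K} = -16 + \frac{8 M}{K}$)
$s{\left(L,B \right)} = \sqrt{B^{2} + L^{2}}$
$C{\left(w \right)} = - 7 \sqrt{1936 + w^{2}}$ ($C{\left(w \right)} = \sqrt{\left(-16 + \frac{8 \left(- \frac{5}{2} - 1\right)}{1}\right)^{2} + w^{2}} \left(-7\right) = \sqrt{\left(-16 + 8 \left(- \frac{7}{2}\right) 1\right)^{2} + w^{2}} \left(-7\right) = \sqrt{\left(-16 - 28\right)^{2} + w^{2}} \left(-7\right) = \sqrt{\left(-44\right)^{2} + w^{2}} \left(-7\right) = \sqrt{1936 + w^{2}} \left(-7\right) = - 7 \sqrt{1936 + w^{2}}$)
$S{\left(n,v \right)} = n + v - 7 \sqrt{2105}$ ($S{\left(n,v \right)} = \left(n + v\right) - 7 \sqrt{1936 + \left(-13\right)^{2}} = \left(n + v\right) - 7 \sqrt{1936 + 169} = \left(n + v\right) - 7 \sqrt{2105} = n + v - 7 \sqrt{2105}$)
$\frac{1}{S{\left(-125,-216 \right)}} = \frac{1}{-125 - 216 - 7 \sqrt{2105}} = \frac{1}{-341 - 7 \sqrt{2105}}$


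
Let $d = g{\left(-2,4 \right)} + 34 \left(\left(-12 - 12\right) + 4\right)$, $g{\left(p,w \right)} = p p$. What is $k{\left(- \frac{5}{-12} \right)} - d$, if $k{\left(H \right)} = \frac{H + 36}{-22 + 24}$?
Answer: $\frac{16661}{24} \approx 694.21$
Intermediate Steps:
$g{\left(p,w \right)} = p^{2}$
$k{\left(H \right)} = 18 + \frac{H}{2}$ ($k{\left(H \right)} = \frac{36 + H}{2} = \left(36 + H\right) \frac{1}{2} = 18 + \frac{H}{2}$)
$d = -676$ ($d = \left(-2\right)^{2} + 34 \left(\left(-12 - 12\right) + 4\right) = 4 + 34 \left(-24 + 4\right) = 4 + 34 \left(-20\right) = 4 - 680 = -676$)
$k{\left(- \frac{5}{-12} \right)} - d = \left(18 + \frac{\left(-5\right) \frac{1}{-12}}{2}\right) - -676 = \left(18 + \frac{\left(-5\right) \left(- \frac{1}{12}\right)}{2}\right) + 676 = \left(18 + \frac{1}{2} \cdot \frac{5}{12}\right) + 676 = \left(18 + \frac{5}{24}\right) + 676 = \frac{437}{24} + 676 = \frac{16661}{24}$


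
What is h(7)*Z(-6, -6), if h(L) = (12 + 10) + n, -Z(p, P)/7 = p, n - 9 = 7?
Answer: 1596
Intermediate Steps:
n = 16 (n = 9 + 7 = 16)
Z(p, P) = -7*p
h(L) = 38 (h(L) = (12 + 10) + 16 = 22 + 16 = 38)
h(7)*Z(-6, -6) = 38*(-7*(-6)) = 38*42 = 1596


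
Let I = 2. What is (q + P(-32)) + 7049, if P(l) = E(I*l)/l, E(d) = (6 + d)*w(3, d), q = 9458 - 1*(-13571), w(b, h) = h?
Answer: 29962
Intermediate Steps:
q = 23029 (q = 9458 + 13571 = 23029)
E(d) = d*(6 + d) (E(d) = (6 + d)*d = d*(6 + d))
P(l) = 12 + 4*l (P(l) = ((2*l)*(6 + 2*l))/l = (2*l*(6 + 2*l))/l = 12 + 4*l)
(q + P(-32)) + 7049 = (23029 + (12 + 4*(-32))) + 7049 = (23029 + (12 - 128)) + 7049 = (23029 - 116) + 7049 = 22913 + 7049 = 29962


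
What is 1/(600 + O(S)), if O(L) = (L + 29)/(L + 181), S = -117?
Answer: 8/4789 ≈ 0.0016705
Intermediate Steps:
O(L) = (29 + L)/(181 + L)
1/(600 + O(S)) = 1/(600 + (29 - 117)/(181 - 117)) = 1/(600 - 88/64) = 1/(600 + (1/64)*(-88)) = 1/(600 - 11/8) = 1/(4789/8) = 8/4789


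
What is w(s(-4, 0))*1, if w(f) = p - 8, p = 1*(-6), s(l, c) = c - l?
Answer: -14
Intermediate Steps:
p = -6
w(f) = -14 (w(f) = -6 - 8 = -14)
w(s(-4, 0))*1 = -14*1 = -14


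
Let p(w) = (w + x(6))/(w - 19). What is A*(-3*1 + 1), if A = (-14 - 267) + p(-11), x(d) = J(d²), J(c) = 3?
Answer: 8422/15 ≈ 561.47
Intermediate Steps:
x(d) = 3
p(w) = (3 + w)/(-19 + w) (p(w) = (w + 3)/(w - 19) = (3 + w)/(-19 + w))
A = -4211/15 (A = (-14 - 267) + (3 - 11)/(-19 - 11) = -281 - 8/(-30) = -281 - 1/30*(-8) = -281 + 4/15 = -4211/15 ≈ -280.73)
A*(-3*1 + 1) = -4211*(-3*1 + 1)/15 = -4211*(-3 + 1)/15 = -4211/15*(-2) = 8422/15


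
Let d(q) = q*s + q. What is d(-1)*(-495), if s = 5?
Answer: 2970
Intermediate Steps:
d(q) = 6*q (d(q) = q*5 + q = 5*q + q = 6*q)
d(-1)*(-495) = (6*(-1))*(-495) = -6*(-495) = 2970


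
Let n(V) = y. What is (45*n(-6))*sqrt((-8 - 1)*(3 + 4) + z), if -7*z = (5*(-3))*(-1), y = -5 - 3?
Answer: -720*I*sqrt(798)/7 ≈ -2905.6*I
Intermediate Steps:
y = -8
n(V) = -8
z = -15/7 (z = -5*(-3)*(-1)/7 = -(-15)*(-1)/7 = -1/7*15 = -15/7 ≈ -2.1429)
(45*n(-6))*sqrt((-8 - 1)*(3 + 4) + z) = (45*(-8))*sqrt((-8 - 1)*(3 + 4) - 15/7) = -360*sqrt(-9*7 - 15/7) = -360*sqrt(-63 - 15/7) = -720*I*sqrt(798)/7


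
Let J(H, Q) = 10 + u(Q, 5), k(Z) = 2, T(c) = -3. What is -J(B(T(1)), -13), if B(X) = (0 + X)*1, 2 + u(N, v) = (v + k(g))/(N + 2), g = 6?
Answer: -81/11 ≈ -7.3636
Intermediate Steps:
u(N, v) = -2 + (2 + v)/(2 + N) (u(N, v) = -2 + (v + 2)/(N + 2) = -2 + (2 + v)/(2 + N))
B(X) = X (B(X) = X*1 = X)
J(H, Q) = 10 + (3 - 2*Q)/(2 + Q) (J(H, Q) = 10 + (-2 + 5 - 2*Q)/(2 + Q) = 10 + (3 - 2*Q)/(2 + Q))
-J(B(T(1)), -13) = -(23 + 8*(-13))/(2 - 13) = -(23 - 104)/(-11) = -(-1)*(-81)/11 = -1*81/11 = -81/11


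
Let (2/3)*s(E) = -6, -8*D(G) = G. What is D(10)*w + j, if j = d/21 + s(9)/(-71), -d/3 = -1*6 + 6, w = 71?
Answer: -25169/284 ≈ -88.623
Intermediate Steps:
d = 0 (d = -3*(-1*6 + 6) = -3*(-6 + 6) = -3*0 = 0)
D(G) = -G/8
s(E) = -9 (s(E) = (3/2)*(-6) = -9)
j = 9/71 (j = 0/21 - 9/(-71) = 0*(1/21) - 9*(-1/71) = 0 + 9/71 = 9/71 ≈ 0.12676)
D(10)*w + j = -1/8*10*71 + 9/71 = -5/4*71 + 9/71 = -355/4 + 9/71 = -25169/284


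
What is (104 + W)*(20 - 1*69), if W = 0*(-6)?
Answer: -5096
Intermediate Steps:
W = 0
(104 + W)*(20 - 1*69) = (104 + 0)*(20 - 1*69) = 104*(20 - 69) = 104*(-49) = -5096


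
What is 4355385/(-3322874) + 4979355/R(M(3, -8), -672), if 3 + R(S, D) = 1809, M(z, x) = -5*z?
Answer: 1378158620080/500092537 ≈ 2755.8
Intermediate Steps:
R(S, D) = 1806 (R(S, D) = -3 + 1809 = 1806)
4355385/(-3322874) + 4979355/R(M(3, -8), -672) = 4355385/(-3322874) + 4979355/1806 = 4355385*(-1/3322874) + 4979355*(1/1806) = -4355385/3322874 + 1659785/602 = 1378158620080/500092537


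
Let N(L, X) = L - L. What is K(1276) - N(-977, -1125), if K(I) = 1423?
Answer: 1423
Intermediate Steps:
N(L, X) = 0
K(1276) - N(-977, -1125) = 1423 - 1*0 = 1423 + 0 = 1423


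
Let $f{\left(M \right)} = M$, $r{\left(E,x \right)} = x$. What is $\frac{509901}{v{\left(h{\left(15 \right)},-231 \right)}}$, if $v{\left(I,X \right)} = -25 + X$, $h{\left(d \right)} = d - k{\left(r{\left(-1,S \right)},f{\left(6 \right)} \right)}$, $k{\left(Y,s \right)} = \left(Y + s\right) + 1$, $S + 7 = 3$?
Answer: $- \frac{509901}{256} \approx -1991.8$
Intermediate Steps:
$S = -4$ ($S = -7 + 3 = -4$)
$k{\left(Y,s \right)} = 1 + Y + s$
$h{\left(d \right)} = -3 + d$ ($h{\left(d \right)} = d - \left(1 - 4 + 6\right) = d - 3 = -3 + d$)
$\frac{509901}{v{\left(h{\left(15 \right)},-231 \right)}} = \frac{509901}{-25 - 231} = \frac{509901}{-256} = 509901 \left(- \frac{1}{256}\right) = - \frac{509901}{256}$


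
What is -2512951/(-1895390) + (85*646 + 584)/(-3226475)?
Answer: 228651165859/174726527150 ≈ 1.3086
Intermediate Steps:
-2512951/(-1895390) + (85*646 + 584)/(-3226475) = -2512951*(-1/1895390) + (54910 + 584)*(-1/3226475) = 358993/270770 + 55494*(-1/3226475) = 358993/270770 - 55494/3226475 = 228651165859/174726527150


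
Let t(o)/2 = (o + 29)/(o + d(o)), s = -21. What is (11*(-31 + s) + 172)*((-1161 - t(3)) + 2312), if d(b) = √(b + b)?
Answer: -434800 - 25600*√6/3 ≈ -4.5570e+5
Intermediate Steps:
d(b) = √2*√b (d(b) = √(2*b) = √2*√b)
t(o) = 2*(29 + o)/(o + √2*√o) (t(o) = 2*((o + 29)/(o + √2*√o)) = 2*((29 + o)/(o + √2*√o)) = 2*(29 + o)/(o + √2*√o))
(11*(-31 + s) + 172)*((-1161 - t(3)) + 2312) = (11*(-31 - 21) + 172)*((-1161 - 2*(29 + 3)/(3 + √2*√3)) + 2312) = (11*(-52) + 172)*((-1161 - 2*32/(3 + √6)) + 2312) = (-572 + 172)*((-1161 - 64/(3 + √6)) + 2312) = -400*((-1161 - 64/(3 + √6)) + 2312) = -400*(1151 - 64/(3 + √6)) = -460400 + 25600/(3 + √6)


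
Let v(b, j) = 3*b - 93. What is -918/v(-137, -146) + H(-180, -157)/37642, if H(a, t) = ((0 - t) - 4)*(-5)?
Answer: 949161/526988 ≈ 1.8011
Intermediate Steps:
H(a, t) = 20 + 5*t (H(a, t) = (-t - 4)*(-5) = (-4 - t)*(-5) = 20 + 5*t)
v(b, j) = -93 + 3*b
-918/v(-137, -146) + H(-180, -157)/37642 = -918/(-93 + 3*(-137)) + (20 + 5*(-157))/37642 = -918/(-93 - 411) + (20 - 785)*(1/37642) = -918/(-504) - 765*1/37642 = -918*(-1/504) - 765/37642 = 51/28 - 765/37642 = 949161/526988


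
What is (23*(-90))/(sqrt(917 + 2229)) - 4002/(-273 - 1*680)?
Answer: 4002/953 - 1035*sqrt(26)/143 ≈ -32.706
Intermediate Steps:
(23*(-90))/(sqrt(917 + 2229)) - 4002/(-273 - 1*680) = -2070*sqrt(26)/286 - 4002/(-273 - 680) = -2070*sqrt(26)/286 - 4002/(-953) = -1035*sqrt(26)/143 - 4002*(-1/953) = -1035*sqrt(26)/143 + 4002/953 = 4002/953 - 1035*sqrt(26)/143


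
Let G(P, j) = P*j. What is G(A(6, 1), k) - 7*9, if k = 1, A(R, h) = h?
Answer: -62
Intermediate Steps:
G(A(6, 1), k) - 7*9 = 1*1 - 7*9 = 1 - 63 = -62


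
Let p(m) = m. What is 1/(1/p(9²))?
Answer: 81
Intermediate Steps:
1/(1/p(9²)) = 1/(1/(9²)) = 1/(1/81) = 81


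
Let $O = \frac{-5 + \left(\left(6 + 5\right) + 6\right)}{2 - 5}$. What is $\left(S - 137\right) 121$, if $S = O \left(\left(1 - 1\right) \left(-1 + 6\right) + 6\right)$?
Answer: $-19481$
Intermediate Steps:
$O = -4$ ($O = \frac{-5 + \left(11 + 6\right)}{-3} = \left(-5 + 17\right) \left(- \frac{1}{3}\right) = 12 \left(- \frac{1}{3}\right) = -4$)
$S = -24$ ($S = - 4 \left(\left(1 - 1\right) \left(-1 + 6\right) + 6\right) = - 4 \left(0 \cdot 5 + 6\right) = - 4 \left(0 + 6\right) = \left(-4\right) 6 = -24$)
$\left(S - 137\right) 121 = \left(-24 - 137\right) 121 = \left(-161\right) 121 = -19481$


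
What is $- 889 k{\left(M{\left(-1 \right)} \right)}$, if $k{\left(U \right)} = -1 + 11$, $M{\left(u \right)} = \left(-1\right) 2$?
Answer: $-8890$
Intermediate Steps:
$M{\left(u \right)} = -2$
$k{\left(U \right)} = 10$
$- 889 k{\left(M{\left(-1 \right)} \right)} = \left(-889\right) 10 = -8890$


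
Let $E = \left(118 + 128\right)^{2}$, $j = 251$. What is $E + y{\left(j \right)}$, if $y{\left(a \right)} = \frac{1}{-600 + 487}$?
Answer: $\frac{6838307}{113} \approx 60516.0$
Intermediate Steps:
$E = 60516$ ($E = 246^{2} = 60516$)
$y{\left(a \right)} = - \frac{1}{113}$ ($y{\left(a \right)} = \frac{1}{-113} = - \frac{1}{113}$)
$E + y{\left(j \right)} = 60516 - \frac{1}{113} = \frac{6838307}{113}$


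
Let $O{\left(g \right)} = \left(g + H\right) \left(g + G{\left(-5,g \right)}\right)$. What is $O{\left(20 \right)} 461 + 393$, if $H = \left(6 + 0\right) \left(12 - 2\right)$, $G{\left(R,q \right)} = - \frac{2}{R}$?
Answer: $752745$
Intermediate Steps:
$H = 60$ ($H = 6 \cdot 10 = 60$)
$O{\left(g \right)} = \left(60 + g\right) \left(\frac{2}{5} + g\right)$ ($O{\left(g \right)} = \left(g + 60\right) \left(g - \frac{2}{-5}\right) = \left(60 + g\right) \left(g - - \frac{2}{5}\right) = \left(60 + g\right) \left(g + \frac{2}{5}\right) = \left(60 + g\right) \left(\frac{2}{5} + g\right)$)
$O{\left(20 \right)} 461 + 393 = \left(24 + 20^{2} + \frac{302}{5} \cdot 20\right) 461 + 393 = \left(24 + 400 + 1208\right) 461 + 393 = 1632 \cdot 461 + 393 = 752352 + 393 = 752745$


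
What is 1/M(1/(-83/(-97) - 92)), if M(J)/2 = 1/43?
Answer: 43/2 ≈ 21.500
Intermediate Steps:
M(J) = 2/43
1/M(1/(-83/(-97) - 92)) = 1/(2/43) = 43/2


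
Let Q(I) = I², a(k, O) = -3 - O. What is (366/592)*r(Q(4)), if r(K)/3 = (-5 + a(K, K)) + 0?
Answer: -1647/37 ≈ -44.513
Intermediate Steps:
r(K) = -24 - 3*K (r(K) = 3*((-5 + (-3 - K)) + 0) = 3*((-8 - K) + 0) = 3*(-8 - K) = -24 - 3*K)
(366/592)*r(Q(4)) = (366/592)*(-24 - 3*4²) = (366*(1/592))*(-24 - 3*16) = 183*(-24 - 48)/296 = (183/296)*(-72) = -1647/37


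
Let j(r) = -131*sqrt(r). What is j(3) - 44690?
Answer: -44690 - 131*sqrt(3) ≈ -44917.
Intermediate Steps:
j(3) - 44690 = -131*sqrt(3) - 44690 = -44690 - 131*sqrt(3)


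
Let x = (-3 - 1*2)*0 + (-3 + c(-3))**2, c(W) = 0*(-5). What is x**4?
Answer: 6561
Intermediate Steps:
c(W) = 0
x = 9 (x = (-3 - 1*2)*0 + (-3 + 0)**2 = (-3 - 2)*0 + (-3)**2 = -5*0 + 9 = 0 + 9 = 9)
x**4 = 9**4 = 6561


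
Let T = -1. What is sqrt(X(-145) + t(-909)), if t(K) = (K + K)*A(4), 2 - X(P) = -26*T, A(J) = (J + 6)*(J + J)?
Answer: 2*I*sqrt(36366) ≈ 381.4*I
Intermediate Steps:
A(J) = 2*J*(6 + J) (A(J) = (6 + J)*(2*J) = 2*J*(6 + J))
X(P) = -24 (X(P) = 2 - (-26)*(-1) = 2 - 1*26 = 2 - 26 = -24)
t(K) = 160*K (t(K) = (K + K)*(2*4*(6 + 4)) = (2*K)*(2*4*10) = (2*K)*80 = 160*K)
sqrt(X(-145) + t(-909)) = sqrt(-24 + 160*(-909)) = sqrt(-24 - 145440) = sqrt(-145464) = 2*I*sqrt(36366)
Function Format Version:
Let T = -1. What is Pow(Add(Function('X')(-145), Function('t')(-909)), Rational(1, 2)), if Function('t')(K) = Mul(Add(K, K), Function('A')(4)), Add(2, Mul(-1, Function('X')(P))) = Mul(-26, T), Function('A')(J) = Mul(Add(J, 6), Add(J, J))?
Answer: Mul(2, I, Pow(36366, Rational(1, 2))) ≈ Mul(381.40, I)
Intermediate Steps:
Function('A')(J) = Mul(2, J, Add(6, J)) (Function('A')(J) = Mul(Add(6, J), Mul(2, J)) = Mul(2, J, Add(6, J)))
Function('X')(P) = -24 (Function('X')(P) = Add(2, Mul(-1, Mul(-26, -1))) = Add(2, Mul(-1, 26)) = Add(2, -26) = -24)
Function('t')(K) = Mul(160, K) (Function('t')(K) = Mul(Add(K, K), Mul(2, 4, Add(6, 4))) = Mul(Mul(2, K), Mul(2, 4, 10)) = Mul(Mul(2, K), 80) = Mul(160, K))
Pow(Add(Function('X')(-145), Function('t')(-909)), Rational(1, 2)) = Pow(Add(-24, Mul(160, -909)), Rational(1, 2)) = Pow(Add(-24, -145440), Rational(1, 2)) = Pow(-145464, Rational(1, 2)) = Mul(2, I, Pow(36366, Rational(1, 2)))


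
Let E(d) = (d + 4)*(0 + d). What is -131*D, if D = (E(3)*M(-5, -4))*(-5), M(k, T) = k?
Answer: -68775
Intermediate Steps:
E(d) = d*(4 + d) (E(d) = (4 + d)*d = d*(4 + d))
D = 525 (D = ((3*(4 + 3))*(-5))*(-5) = ((3*7)*(-5))*(-5) = (21*(-5))*(-5) = -105*(-5) = 525)
-131*D = -131*525 = -68775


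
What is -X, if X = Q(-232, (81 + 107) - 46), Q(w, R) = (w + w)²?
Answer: -215296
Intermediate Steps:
Q(w, R) = 4*w² (Q(w, R) = (2*w)² = 4*w²)
X = 215296 (X = 4*(-232)² = 4*53824 = 215296)
-X = -1*215296 = -215296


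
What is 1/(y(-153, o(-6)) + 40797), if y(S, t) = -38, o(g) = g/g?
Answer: 1/40759 ≈ 2.4534e-5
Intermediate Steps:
o(g) = 1
1/(y(-153, o(-6)) + 40797) = 1/(-38 + 40797) = 1/40759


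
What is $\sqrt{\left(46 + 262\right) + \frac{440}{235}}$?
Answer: $\frac{2 \sqrt{171127}}{47} \approx 17.603$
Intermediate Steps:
$\sqrt{\left(46 + 262\right) + \frac{440}{235}} = \sqrt{308 + 440 \cdot \frac{1}{235}} = \sqrt{308 + \frac{88}{47}} = \sqrt{\frac{14564}{47}} = \frac{2 \sqrt{171127}}{47}$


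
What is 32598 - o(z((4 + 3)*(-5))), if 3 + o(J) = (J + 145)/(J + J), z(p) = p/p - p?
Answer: 2347091/72 ≈ 32599.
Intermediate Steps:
z(p) = 1 - p
o(J) = -3 + (145 + J)/(2*J) (o(J) = -3 + (J + 145)/(J + J) = -3 + (145 + J)/((2*J)) = -3 + (145 + J)*(1/(2*J)) = -3 + (145 + J)/(2*J))
32598 - o(z((4 + 3)*(-5))) = 32598 - 5*(29 - (1 - (4 + 3)*(-5)))/(2*(1 - (4 + 3)*(-5))) = 32598 - 5*(29 - (1 - 7*(-5)))/(2*(1 - 7*(-5))) = 32598 - 5*(29 - (1 - 1*(-35)))/(2*(1 - 1*(-35))) = 32598 - 5*(29 - (1 + 35))/(2*(1 + 35)) = 32598 - 5*(29 - 1*36)/(2*36) = 32598 - 5*(29 - 36)/(2*36) = 32598 - 5*(-7)/(2*36) = 32598 - 1*(-35/72) = 32598 + 35/72 = 2347091/72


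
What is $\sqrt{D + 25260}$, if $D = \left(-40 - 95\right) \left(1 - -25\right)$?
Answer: $5 \sqrt{870} \approx 147.48$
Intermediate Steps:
$D = -3510$ ($D = - 135 \left(1 + 25\right) = \left(-135\right) 26 = -3510$)
$\sqrt{D + 25260} = \sqrt{-3510 + 25260} = \sqrt{21750} = 5 \sqrt{870}$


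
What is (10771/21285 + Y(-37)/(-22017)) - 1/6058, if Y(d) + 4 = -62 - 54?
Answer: 483876589987/946323905670 ≈ 0.51132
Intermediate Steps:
Y(d) = -120 (Y(d) = -4 + (-62 - 54) = -4 - 116 = -120)
(10771/21285 + Y(-37)/(-22017)) - 1/6058 = (10771/21285 - 120/(-22017)) - 1/6058 = (10771*(1/21285) - 120*(-1/22017)) - 1*1/6058 = (10771/21285 + 40/7339) - 1/6058 = 79899769/156210615 - 1/6058 = 483876589987/946323905670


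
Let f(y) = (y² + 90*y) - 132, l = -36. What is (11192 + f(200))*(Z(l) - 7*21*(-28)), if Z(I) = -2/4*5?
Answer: 284078310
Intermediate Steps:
Z(I) = -5/2 (Z(I) = -2*¼*5 = -½*5 = -5/2)
f(y) = -132 + y² + 90*y
(11192 + f(200))*(Z(l) - 7*21*(-28)) = (11192 + (-132 + 200² + 90*200))*(-5/2 - 7*21*(-28)) = (11192 + (-132 + 40000 + 18000))*(-5/2 - 147*(-28)) = (11192 + 57868)*(-5/2 + 4116) = 69060*(8227/2) = 284078310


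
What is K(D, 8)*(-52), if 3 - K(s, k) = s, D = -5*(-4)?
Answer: 884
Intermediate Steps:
D = 20
K(s, k) = 3 - s
K(D, 8)*(-52) = (3 - 1*20)*(-52) = (3 - 20)*(-52) = -17*(-52) = 884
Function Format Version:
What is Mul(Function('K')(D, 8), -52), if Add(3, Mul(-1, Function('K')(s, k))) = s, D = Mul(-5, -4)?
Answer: 884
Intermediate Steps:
D = 20
Function('K')(s, k) = Add(3, Mul(-1, s))
Mul(Function('K')(D, 8), -52) = Mul(Add(3, Mul(-1, 20)), -52) = Mul(Add(3, -20), -52) = Mul(-17, -52) = 884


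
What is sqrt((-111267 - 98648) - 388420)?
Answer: I*sqrt(598335) ≈ 773.52*I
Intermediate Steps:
sqrt((-111267 - 98648) - 388420) = sqrt(-209915 - 388420) = sqrt(-598335) = I*sqrt(598335)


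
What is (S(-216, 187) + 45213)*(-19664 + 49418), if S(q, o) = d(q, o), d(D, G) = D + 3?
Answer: 1338930000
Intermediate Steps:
d(D, G) = 3 + D
S(q, o) = 3 + q
(S(-216, 187) + 45213)*(-19664 + 49418) = ((3 - 216) + 45213)*(-19664 + 49418) = (-213 + 45213)*29754 = 45000*29754 = 1338930000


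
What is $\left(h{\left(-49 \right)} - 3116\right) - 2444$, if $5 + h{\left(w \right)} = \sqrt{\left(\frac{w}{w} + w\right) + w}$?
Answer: $-5565 + i \sqrt{97} \approx -5565.0 + 9.8489 i$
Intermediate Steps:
$h{\left(w \right)} = -5 + \sqrt{1 + 2 w}$ ($h{\left(w \right)} = -5 + \sqrt{\left(\frac{w}{w} + w\right) + w} = -5 + \sqrt{\left(1 + w\right) + w} = -5 + \sqrt{1 + 2 w}$)
$\left(h{\left(-49 \right)} - 3116\right) - 2444 = \left(\left(-5 + \sqrt{1 + 2 \left(-49\right)}\right) - 3116\right) - 2444 = \left(\left(-5 + \sqrt{1 - 98}\right) - 3116\right) - 2444 = \left(\left(-5 + \sqrt{-97}\right) - 3116\right) - 2444 = \left(\left(-5 + i \sqrt{97}\right) - 3116\right) - 2444 = \left(-3121 + i \sqrt{97}\right) - 2444 = -5565 + i \sqrt{97}$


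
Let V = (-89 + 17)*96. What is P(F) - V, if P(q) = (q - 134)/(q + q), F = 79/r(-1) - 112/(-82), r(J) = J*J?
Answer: 45547881/6590 ≈ 6911.7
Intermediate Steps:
r(J) = J**2
F = 3295/41 (F = 79/((-1)**2) - 112/(-82) = 79/1 - 112*(-1/82) = 79*1 + 56/41 = 79 + 56/41 = 3295/41 ≈ 80.366)
P(q) = (-134 + q)/(2*q) (P(q) = (-134 + q)/((2*q)) = (-134 + q)*(1/(2*q)) = (-134 + q)/(2*q))
V = -6912 (V = -72*96 = -6912)
P(F) - V = (-134 + 3295/41)/(2*(3295/41)) - 1*(-6912) = (1/2)*(41/3295)*(-2199/41) + 6912 = -2199/6590 + 6912 = 45547881/6590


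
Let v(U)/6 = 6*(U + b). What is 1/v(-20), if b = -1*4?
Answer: -1/864 ≈ -0.0011574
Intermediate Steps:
b = -4
v(U) = -144 + 36*U (v(U) = 6*(6*(U - 4)) = 6*(6*(-4 + U)) = 6*(-24 + 6*U) = -144 + 36*U)
1/v(-20) = 1/(-144 + 36*(-20)) = 1/(-144 - 720) = 1/(-864) = -1/864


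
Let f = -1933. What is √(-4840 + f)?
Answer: I*√6773 ≈ 82.298*I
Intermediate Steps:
√(-4840 + f) = √(-4840 - 1933) = √(-6773) = I*√6773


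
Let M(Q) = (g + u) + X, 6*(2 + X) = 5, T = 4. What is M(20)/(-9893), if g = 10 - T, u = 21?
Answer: -155/59358 ≈ -0.0026113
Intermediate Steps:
g = 6 (g = 10 - 1*4 = 10 - 4 = 6)
X = -7/6 (X = -2 + (1/6)*5 = -2 + 5/6 = -7/6 ≈ -1.1667)
M(Q) = 155/6 (M(Q) = (6 + 21) - 7/6 = 27 - 7/6 = 155/6)
M(20)/(-9893) = (155/6)/(-9893) = (155/6)*(-1/9893) = -155/59358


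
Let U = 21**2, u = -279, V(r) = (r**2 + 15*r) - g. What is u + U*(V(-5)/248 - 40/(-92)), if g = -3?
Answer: -974457/5704 ≈ -170.84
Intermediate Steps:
V(r) = 3 + r**2 + 15*r (V(r) = (r**2 + 15*r) - 1*(-3) = (r**2 + 15*r) + 3 = 3 + r**2 + 15*r)
U = 441
u + U*(V(-5)/248 - 40/(-92)) = -279 + 441*((3 + (-5)**2 + 15*(-5))/248 - 40/(-92)) = -279 + 441*((3 + 25 - 75)*(1/248) - 40*(-1/92)) = -279 + 441*(-47*1/248 + 10/23) = -279 + 441*(-47/248 + 10/23) = -279 + 441*(1399/5704) = -279 + 616959/5704 = -974457/5704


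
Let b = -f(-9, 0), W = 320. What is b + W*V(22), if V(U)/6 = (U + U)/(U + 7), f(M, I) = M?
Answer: 84741/29 ≈ 2922.1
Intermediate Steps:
V(U) = 12*U/(7 + U) (V(U) = 6*((U + U)/(U + 7)) = 6*((2*U)/(7 + U)) = 6*(2*U/(7 + U)) = 12*U/(7 + U))
b = 9 (b = -1*(-9) = 9)
b + W*V(22) = 9 + 320*(12*22/(7 + 22)) = 9 + 320*(12*22/29) = 9 + 320*(12*22*(1/29)) = 9 + 320*(264/29) = 9 + 84480/29 = 84741/29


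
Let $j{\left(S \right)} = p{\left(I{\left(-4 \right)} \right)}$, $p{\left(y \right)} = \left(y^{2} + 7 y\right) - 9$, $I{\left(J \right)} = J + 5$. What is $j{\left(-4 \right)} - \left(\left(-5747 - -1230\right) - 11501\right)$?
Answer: $16017$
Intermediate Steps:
$I{\left(J \right)} = 5 + J$
$p{\left(y \right)} = -9 + y^{2} + 7 y$
$j{\left(S \right)} = -1$ ($j{\left(S \right)} = -9 + \left(5 - 4\right)^{2} + 7 \left(5 - 4\right) = -9 + 1^{2} + 7 \cdot 1 = -9 + 1 + 7 = -1$)
$j{\left(-4 \right)} - \left(\left(-5747 - -1230\right) - 11501\right) = -1 - \left(\left(-5747 - -1230\right) - 11501\right) = -1 - \left(\left(-5747 + 1230\right) - 11501\right) = -1 - \left(-4517 - 11501\right) = -1 - -16018 = -1 + 16018 = 16017$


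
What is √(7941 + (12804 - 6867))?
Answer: 3*√1542 ≈ 117.80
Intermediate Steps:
√(7941 + (12804 - 6867)) = √(7941 + 5937) = √13878 = 3*√1542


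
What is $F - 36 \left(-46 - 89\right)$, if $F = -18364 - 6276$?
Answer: $-19780$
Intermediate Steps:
$F = -24640$ ($F = -18364 - 6276 = -24640$)
$F - 36 \left(-46 - 89\right) = -24640 - 36 \left(-46 - 89\right) = -24640 - 36 \left(-135\right) = -24640 - -4860 = -24640 + 4860 = -19780$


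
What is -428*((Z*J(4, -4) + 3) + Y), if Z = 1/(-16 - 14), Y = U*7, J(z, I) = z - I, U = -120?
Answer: 5375252/15 ≈ 3.5835e+5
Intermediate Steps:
Y = -840 (Y = -120*7 = -840)
Z = -1/30 (Z = 1/(-30) = -1/30 ≈ -0.033333)
-428*((Z*J(4, -4) + 3) + Y) = -428*((-(4 - 1*(-4))/30 + 3) - 840) = -428*((-(4 + 4)/30 + 3) - 840) = -428*((-1/30*8 + 3) - 840) = -428*((-4/15 + 3) - 840) = -428*(41/15 - 840) = -428*(-12559/15) = 5375252/15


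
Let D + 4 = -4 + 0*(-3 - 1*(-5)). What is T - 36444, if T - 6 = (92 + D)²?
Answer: -29382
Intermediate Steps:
D = -8 (D = -4 + (-4 + 0*(-3 - 1*(-5))) = -4 + (-4 + 0*(-3 + 5)) = -4 + (-4 + 0*2) = -4 + (-4 + 0) = -4 - 4 = -8)
T = 7062 (T = 6 + (92 - 8)² = 6 + 84² = 6 + 7056 = 7062)
T - 36444 = 7062 - 36444 = -29382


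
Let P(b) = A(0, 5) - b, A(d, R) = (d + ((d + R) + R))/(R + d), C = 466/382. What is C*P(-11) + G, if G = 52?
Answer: 12961/191 ≈ 67.859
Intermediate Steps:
C = 233/191 (C = 466*(1/382) = 233/191 ≈ 1.2199)
A(d, R) = (2*R + 2*d)/(R + d) (A(d, R) = (d + ((R + d) + R))/(R + d) = (d + (d + 2*R))/(R + d) = (2*R + 2*d)/(R + d))
P(b) = 2 - b
C*P(-11) + G = 233*(2 - 1*(-11))/191 + 52 = 233*(2 + 11)/191 + 52 = (233/191)*13 + 52 = 3029/191 + 52 = 12961/191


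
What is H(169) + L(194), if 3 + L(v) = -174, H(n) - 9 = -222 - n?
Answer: -559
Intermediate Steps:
H(n) = -213 - n (H(n) = 9 + (-222 - n) = -213 - n)
L(v) = -177 (L(v) = -3 - 174 = -177)
H(169) + L(194) = (-213 - 1*169) - 177 = (-213 - 169) - 177 = -382 - 177 = -559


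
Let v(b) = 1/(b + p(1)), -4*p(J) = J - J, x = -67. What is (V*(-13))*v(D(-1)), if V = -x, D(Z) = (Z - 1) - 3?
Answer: 871/5 ≈ 174.20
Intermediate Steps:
p(J) = 0 (p(J) = -(J - J)/4 = -¼*0 = 0)
D(Z) = -4 + Z (D(Z) = (-1 + Z) - 3 = -4 + Z)
v(b) = 1/b (v(b) = 1/(b + 0) = 1/b)
V = 67 (V = -1*(-67) = 67)
(V*(-13))*v(D(-1)) = (67*(-13))/(-4 - 1) = -871/(-5) = -871*(-⅕) = 871/5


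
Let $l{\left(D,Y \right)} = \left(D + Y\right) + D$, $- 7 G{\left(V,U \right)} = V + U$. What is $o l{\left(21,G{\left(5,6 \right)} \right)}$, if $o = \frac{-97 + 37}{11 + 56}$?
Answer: $- \frac{16980}{469} \approx -36.205$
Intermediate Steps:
$G{\left(V,U \right)} = - \frac{U}{7} - \frac{V}{7}$ ($G{\left(V,U \right)} = - \frac{V + U}{7} = - \frac{U + V}{7} = - \frac{U}{7} - \frac{V}{7}$)
$l{\left(D,Y \right)} = Y + 2 D$
$o = - \frac{60}{67} \approx -0.89552$
$o l{\left(21,G{\left(5,6 \right)} \right)} = - \frac{60 \left(\left(\left(- \frac{1}{7}\right) 6 - \frac{5}{7}\right) + 2 \cdot 21\right)}{67} = - \frac{60 \left(\left(- \frac{6}{7} - \frac{5}{7}\right) + 42\right)}{67} = - \frac{60 \left(- \frac{11}{7} + 42\right)}{67} = \left(- \frac{60}{67}\right) \frac{283}{7} = - \frac{16980}{469}$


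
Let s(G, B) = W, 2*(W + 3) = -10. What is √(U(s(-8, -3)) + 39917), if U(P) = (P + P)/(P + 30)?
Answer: √4829869/11 ≈ 199.79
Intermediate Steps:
W = -8 (W = -3 + (½)*(-10) = -3 - 5 = -8)
s(G, B) = -8
U(P) = 2*P/(30 + P) (U(P) = (2*P)/(30 + P) = 2*P/(30 + P))
√(U(s(-8, -3)) + 39917) = √(2*(-8)/(30 - 8) + 39917) = √(2*(-8)/22 + 39917) = √(2*(-8)*(1/22) + 39917) = √(-8/11 + 39917) = √(439079/11) = √4829869/11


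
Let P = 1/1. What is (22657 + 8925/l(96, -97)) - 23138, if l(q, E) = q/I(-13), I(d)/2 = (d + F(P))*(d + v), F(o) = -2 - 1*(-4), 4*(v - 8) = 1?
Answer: 590991/64 ≈ 9234.2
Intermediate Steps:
P = 1
v = 33/4 (v = 8 + (1/4)*1 = 8 + 1/4 = 33/4 ≈ 8.2500)
F(o) = 2 (F(o) = -2 + 4 = 2)
I(d) = 2*(2 + d)*(33/4 + d) (I(d) = 2*((d + 2)*(d + 33/4)) = 2*((2 + d)*(33/4 + d)) = 2*(2 + d)*(33/4 + d))
l(q, E) = 2*q/209 (l(q, E) = q/(33 + 2*(-13)**2 + (41/2)*(-13)) = q/(33 + 2*169 - 533/2) = q/(33 + 338 - 533/2) = q/(209/2) = q*(2/209) = 2*q/209)
(22657 + 8925/l(96, -97)) - 23138 = (22657 + 8925/(((2/209)*96))) - 23138 = (22657 + 8925/(192/209)) - 23138 = (22657 + 8925*(209/192)) - 23138 = (22657 + 621775/64) - 23138 = 2071823/64 - 23138 = 590991/64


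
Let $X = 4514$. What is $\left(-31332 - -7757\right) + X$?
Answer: $-19061$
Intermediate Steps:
$\left(-31332 - -7757\right) + X = \left(-31332 - -7757\right) + 4514 = \left(-31332 + \left(-7270 + 15027\right)\right) + 4514 = \left(-31332 + 7757\right) + 4514 = -23575 + 4514 = -19061$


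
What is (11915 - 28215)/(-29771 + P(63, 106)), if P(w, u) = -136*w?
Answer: 16300/38339 ≈ 0.42515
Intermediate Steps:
(11915 - 28215)/(-29771 + P(63, 106)) = (11915 - 28215)/(-29771 - 136*63) = -16300/(-29771 - 8568) = -16300/(-38339) = -16300*(-1/38339) = 16300/38339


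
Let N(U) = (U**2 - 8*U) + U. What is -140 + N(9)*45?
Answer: 670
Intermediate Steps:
N(U) = U**2 - 7*U
-140 + N(9)*45 = -140 + (9*(-7 + 9))*45 = -140 + (9*2)*45 = -140 + 18*45 = -140 + 810 = 670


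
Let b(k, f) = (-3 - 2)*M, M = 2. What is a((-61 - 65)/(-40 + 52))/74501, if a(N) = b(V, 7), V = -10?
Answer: -10/74501 ≈ -0.00013423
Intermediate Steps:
b(k, f) = -10 (b(k, f) = (-3 - 2)*2 = -5*2 = -10)
a(N) = -10
a((-61 - 65)/(-40 + 52))/74501 = -10/74501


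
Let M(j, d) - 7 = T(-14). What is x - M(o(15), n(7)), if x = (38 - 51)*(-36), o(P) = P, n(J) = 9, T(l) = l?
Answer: 475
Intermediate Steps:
M(j, d) = -7 (M(j, d) = 7 - 14 = -7)
x = 468 (x = -13*(-36) = 468)
x - M(o(15), n(7)) = 468 - 1*(-7) = 468 + 7 = 475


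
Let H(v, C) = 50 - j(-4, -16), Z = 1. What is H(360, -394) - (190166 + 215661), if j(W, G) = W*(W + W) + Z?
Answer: -405810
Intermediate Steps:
j(W, G) = 1 + 2*W² (j(W, G) = W*(W + W) + 1 = W*(2*W) + 1 = 2*W² + 1 = 1 + 2*W²)
H(v, C) = 17 (H(v, C) = 50 - (1 + 2*(-4)²) = 50 - (1 + 2*16) = 50 - (1 + 32) = 50 - 1*33 = 50 - 33 = 17)
H(360, -394) - (190166 + 215661) = 17 - (190166 + 215661) = 17 - 1*405827 = 17 - 405827 = -405810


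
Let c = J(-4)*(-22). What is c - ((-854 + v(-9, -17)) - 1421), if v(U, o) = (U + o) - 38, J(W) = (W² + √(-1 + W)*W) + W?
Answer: 2075 + 88*I*√5 ≈ 2075.0 + 196.77*I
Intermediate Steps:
J(W) = W + W² + W*√(-1 + W) (J(W) = (W² + W*√(-1 + W)) + W = W + W² + W*√(-1 + W))
c = -264 + 88*I*√5 (c = -4*(1 - 4 + √(-1 - 4))*(-22) = -4*(1 - 4 + √(-5))*(-22) = -4*(1 - 4 + I*√5)*(-22) = -4*(-3 + I*√5)*(-22) = (12 - 4*I*√5)*(-22) = -264 + 88*I*√5 ≈ -264.0 + 196.77*I)
v(U, o) = -38 + U + o
c - ((-854 + v(-9, -17)) - 1421) = (-264 + 88*I*√5) - ((-854 + (-38 - 9 - 17)) - 1421) = (-264 + 88*I*√5) - ((-854 - 64) - 1421) = (-264 + 88*I*√5) - (-918 - 1421) = (-264 + 88*I*√5) - 1*(-2339) = (-264 + 88*I*√5) + 2339 = 2075 + 88*I*√5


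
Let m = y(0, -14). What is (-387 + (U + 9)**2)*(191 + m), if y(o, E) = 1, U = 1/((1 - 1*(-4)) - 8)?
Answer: -179648/3 ≈ -59883.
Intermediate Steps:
U = -1/3 (U = 1/((1 + 4) - 8) = 1/(5 - 8) = 1/(-3) = -1/3 ≈ -0.33333)
m = 1
(-387 + (U + 9)**2)*(191 + m) = (-387 + (-1/3 + 9)**2)*(191 + 1) = (-387 + (26/3)**2)*192 = (-387 + 676/9)*192 = -2807/9*192 = -179648/3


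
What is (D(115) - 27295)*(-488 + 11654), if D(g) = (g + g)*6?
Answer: -289366890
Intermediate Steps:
D(g) = 12*g (D(g) = (2*g)*6 = 12*g)
(D(115) - 27295)*(-488 + 11654) = (12*115 - 27295)*(-488 + 11654) = (1380 - 27295)*11166 = -25915*11166 = -289366890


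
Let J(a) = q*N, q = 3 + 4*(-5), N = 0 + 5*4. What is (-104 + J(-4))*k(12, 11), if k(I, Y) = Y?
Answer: -4884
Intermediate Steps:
N = 20 (N = 0 + 20 = 20)
q = -17 (q = 3 - 20 = -17)
J(a) = -340 (J(a) = -17*20 = -340)
(-104 + J(-4))*k(12, 11) = (-104 - 340)*11 = -444*11 = -4884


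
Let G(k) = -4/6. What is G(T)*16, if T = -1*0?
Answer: -32/3 ≈ -10.667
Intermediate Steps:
T = 0
G(k) = -2/3 (G(k) = -4*1/6 = -2/3)
G(T)*16 = -2/3*16 = -32/3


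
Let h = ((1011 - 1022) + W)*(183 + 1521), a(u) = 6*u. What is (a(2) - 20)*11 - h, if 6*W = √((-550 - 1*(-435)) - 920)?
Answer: 18656 - 852*I*√115 ≈ 18656.0 - 9136.7*I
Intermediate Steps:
W = I*√115/2 (W = √((-550 - 1*(-435)) - 920)/6 = √((-550 + 435) - 920)/6 = √(-115 - 920)/6 = √(-1035)/6 = (3*I*√115)/6 = I*√115/2 ≈ 5.3619*I)
h = -18744 + 852*I*√115 (h = ((1011 - 1022) + I*√115/2)*(183 + 1521) = (-11 + I*√115/2)*1704 = -18744 + 852*I*√115 ≈ -18744.0 + 9136.7*I)
(a(2) - 20)*11 - h = (6*2 - 20)*11 - (-18744 + 852*I*√115) = (12 - 20)*11 + (18744 - 852*I*√115) = -8*11 + (18744 - 852*I*√115) = -88 + (18744 - 852*I*√115) = 18656 - 852*I*√115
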